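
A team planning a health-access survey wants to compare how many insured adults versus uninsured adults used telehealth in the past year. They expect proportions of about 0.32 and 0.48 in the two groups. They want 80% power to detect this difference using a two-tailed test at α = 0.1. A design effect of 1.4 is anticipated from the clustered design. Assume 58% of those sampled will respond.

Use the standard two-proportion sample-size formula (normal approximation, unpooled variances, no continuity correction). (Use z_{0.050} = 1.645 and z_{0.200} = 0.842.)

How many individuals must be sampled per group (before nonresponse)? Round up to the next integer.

n = 273 per group

n = (z_{α/2} + z_β)² · [p₁(1−p₁) + p₂(1−p₂)] / (p₁ − p₂)²
  = (1.645 + 0.842)² · (0.32·0.68 + 0.48·0.52) / (-0.16)²
  = (2.487)² · (0.2176 + 0.2496) / 0.0256
  = 6.1852 · 0.4672 / 0.0256
  = 112.88
Design effect: 1.4 × 112.88 = 158.03.
Adjust for 58% response: 158.03 / 0.58 = 272.47.
Round up → n = 273 per group.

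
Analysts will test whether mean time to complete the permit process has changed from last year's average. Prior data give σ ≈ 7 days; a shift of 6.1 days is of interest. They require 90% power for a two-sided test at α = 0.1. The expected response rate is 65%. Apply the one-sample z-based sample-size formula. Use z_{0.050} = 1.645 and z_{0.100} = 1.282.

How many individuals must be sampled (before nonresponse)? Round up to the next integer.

n = (z_{α/2} + z_β)² · σ² / δ²
  = (1.645 + 1.282)² · 7² / 6.1²
  = 8.5673 · 49 / 37.21
  = 11.28
Adjust for 65% response: 11.28 / 0.65 = 17.36.
Round up → n = 18.

n = 18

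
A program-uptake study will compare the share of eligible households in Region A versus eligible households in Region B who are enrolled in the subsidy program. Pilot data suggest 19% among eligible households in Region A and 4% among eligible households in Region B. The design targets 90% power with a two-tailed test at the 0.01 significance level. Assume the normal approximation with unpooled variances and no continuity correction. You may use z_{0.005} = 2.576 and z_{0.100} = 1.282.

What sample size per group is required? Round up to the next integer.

n = 128 per group

n = (z_{α/2} + z_β)² · [p₁(1−p₁) + p₂(1−p₂)] / (p₁ − p₂)²
  = (2.576 + 1.282)² · (0.19·0.81 + 0.04·0.96) / (0.15)²
  = (3.858)² · (0.1539 + 0.0384) / 0.0225
  = 14.8842 · 0.1923 / 0.0225
  = 127.21
Round up → n = 128 per group.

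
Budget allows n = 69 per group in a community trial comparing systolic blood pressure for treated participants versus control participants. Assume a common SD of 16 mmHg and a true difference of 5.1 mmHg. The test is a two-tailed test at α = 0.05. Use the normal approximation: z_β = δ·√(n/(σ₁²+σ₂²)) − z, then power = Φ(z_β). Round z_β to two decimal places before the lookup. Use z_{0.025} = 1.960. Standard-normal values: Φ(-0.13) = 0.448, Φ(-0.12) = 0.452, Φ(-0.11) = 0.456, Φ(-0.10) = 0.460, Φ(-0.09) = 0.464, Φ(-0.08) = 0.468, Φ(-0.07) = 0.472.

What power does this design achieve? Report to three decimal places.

Power ≈ 0.464

z_β = δ·√(n/(σ₁²+σ₂²)) − z_{α/2}
    = 5.1 · √(69/512) − 1.960
    = 5.1 · 0.36710 − 1.960
    = 1.8722 − 1.960 = -0.0878 → -0.09
Power = Φ(-0.09) = 0.464.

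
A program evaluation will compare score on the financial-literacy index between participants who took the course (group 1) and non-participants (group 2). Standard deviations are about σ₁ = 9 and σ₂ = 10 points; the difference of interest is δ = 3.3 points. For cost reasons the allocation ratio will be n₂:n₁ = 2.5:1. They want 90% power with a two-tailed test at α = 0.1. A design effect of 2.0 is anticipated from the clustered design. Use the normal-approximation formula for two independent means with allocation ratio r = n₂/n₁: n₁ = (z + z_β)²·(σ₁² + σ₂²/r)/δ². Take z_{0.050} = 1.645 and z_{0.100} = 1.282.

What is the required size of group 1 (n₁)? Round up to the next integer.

n₁ = (z_{α/2} + z_β)² · (σ₁² + σ₂²/r) / δ²
   = (1.645 + 1.282)² · (9² + 10²/2.5) / 3.3²
   = 8.5673 · (81 + 40) / 10.89
   = 8.5673 · 121 / 10.89
   = 95.19
Design effect: 2.0 × 95.19 = 190.39.
Round up → n₁ = 191; n₂ = r·n₁ = 2.5 × 191 = 478.

n₁ = 191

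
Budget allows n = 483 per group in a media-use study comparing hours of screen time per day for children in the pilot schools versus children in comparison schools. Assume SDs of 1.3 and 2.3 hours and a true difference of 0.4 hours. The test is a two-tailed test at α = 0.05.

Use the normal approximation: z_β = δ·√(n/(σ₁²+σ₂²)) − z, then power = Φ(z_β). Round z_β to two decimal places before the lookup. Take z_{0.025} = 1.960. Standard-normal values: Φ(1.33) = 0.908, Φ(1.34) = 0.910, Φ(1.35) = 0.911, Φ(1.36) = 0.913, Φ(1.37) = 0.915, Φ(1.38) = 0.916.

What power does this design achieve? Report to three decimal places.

z_β = δ·√(n/(σ₁²+σ₂²)) − z_{α/2}
    = 0.4 · √(483/6.98) − 1.960
    = 0.4 · 8.31852 − 1.960
    = 3.3274 − 1.960 = 1.3674 → 1.37
Power = Φ(1.37) = 0.915.

Power ≈ 0.915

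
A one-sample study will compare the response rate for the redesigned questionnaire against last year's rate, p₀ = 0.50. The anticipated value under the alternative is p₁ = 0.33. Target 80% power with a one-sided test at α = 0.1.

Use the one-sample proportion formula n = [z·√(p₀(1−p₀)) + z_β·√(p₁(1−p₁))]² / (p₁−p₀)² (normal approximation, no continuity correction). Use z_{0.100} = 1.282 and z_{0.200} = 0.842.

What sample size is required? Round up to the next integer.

n = [z_α·√(p₀q₀) + z_β·√(p₁q₁)]² / (p₁ − p₀)²
  = [1.282·√(0.50·0.50) + 0.842·√(0.33·0.67)]² / (-0.17)²
  = [1.282·0.5000 + 0.842·0.4702]² / 0.0289
  = [1.0369]² / 0.0289
  = 37.20
Round up → n = 38.

n = 38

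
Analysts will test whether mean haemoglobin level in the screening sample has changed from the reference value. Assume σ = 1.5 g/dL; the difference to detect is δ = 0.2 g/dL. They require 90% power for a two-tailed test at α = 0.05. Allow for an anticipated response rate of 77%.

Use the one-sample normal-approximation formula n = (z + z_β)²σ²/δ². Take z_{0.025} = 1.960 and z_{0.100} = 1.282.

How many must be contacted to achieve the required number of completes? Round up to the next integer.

n = 768

n = (z_{α/2} + z_β)² · σ² / δ²
  = (1.960 + 1.282)² · 1.5² / 0.2²
  = 10.5106 · 2.25 / 0.04
  = 591.22
Adjust for 77% response: 591.22 / 0.77 = 767.82.
Round up → n = 768.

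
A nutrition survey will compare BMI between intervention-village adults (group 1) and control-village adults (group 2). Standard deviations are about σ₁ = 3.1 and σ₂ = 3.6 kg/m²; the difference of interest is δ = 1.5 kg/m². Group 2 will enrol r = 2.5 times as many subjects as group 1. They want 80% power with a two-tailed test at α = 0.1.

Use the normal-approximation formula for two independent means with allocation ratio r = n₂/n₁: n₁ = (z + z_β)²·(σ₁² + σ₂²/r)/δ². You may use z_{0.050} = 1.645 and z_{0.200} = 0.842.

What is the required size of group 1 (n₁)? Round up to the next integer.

n₁ = (z_{α/2} + z_β)² · (σ₁² + σ₂²/r) / δ²
   = (1.645 + 0.842)² · (3.1² + 3.6²/2.5) / 1.5²
   = 6.1852 · (9.61 + 5.184) / 2.25
   = 6.1852 · 14.794 / 2.25
   = 40.67
Round up → n₁ = 41; n₂ = r·n₁ = 2.5 × 41 = 103.

n₁ = 41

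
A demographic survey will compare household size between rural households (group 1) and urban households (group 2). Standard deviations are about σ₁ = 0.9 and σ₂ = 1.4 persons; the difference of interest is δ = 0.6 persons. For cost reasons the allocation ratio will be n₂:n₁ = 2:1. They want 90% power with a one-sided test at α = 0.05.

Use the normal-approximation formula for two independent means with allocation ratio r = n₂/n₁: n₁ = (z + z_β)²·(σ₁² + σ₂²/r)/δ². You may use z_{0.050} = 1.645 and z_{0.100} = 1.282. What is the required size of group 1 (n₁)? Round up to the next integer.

n₁ = (z_α + z_β)² · (σ₁² + σ₂²/r) / δ²
   = (1.645 + 1.282)² · (0.9² + 1.4²/2) / 0.6²
   = 8.5673 · (0.81 + 0.98) / 0.36
   = 8.5673 · 1.79 / 0.36
   = 42.60
Round up → n₁ = 43; n₂ = r·n₁ = 2 × 43 = 86.

n₁ = 43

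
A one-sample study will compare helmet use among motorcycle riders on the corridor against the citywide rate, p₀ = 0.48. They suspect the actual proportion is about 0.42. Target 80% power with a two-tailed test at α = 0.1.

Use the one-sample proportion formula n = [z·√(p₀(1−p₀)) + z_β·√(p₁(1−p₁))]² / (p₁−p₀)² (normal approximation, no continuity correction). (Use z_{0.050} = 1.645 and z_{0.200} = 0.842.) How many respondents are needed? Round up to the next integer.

n = 426

n = [z_{α/2}·√(p₀q₀) + z_β·√(p₁q₁)]² / (p₁ − p₀)²
  = [1.645·√(0.48·0.52) + 0.842·√(0.42·0.58)]² / (-0.06)²
  = [1.645·0.4996 + 0.842·0.4936]² / 0.0036
  = [1.2374]² / 0.0036
  = 425.33
Round up → n = 426.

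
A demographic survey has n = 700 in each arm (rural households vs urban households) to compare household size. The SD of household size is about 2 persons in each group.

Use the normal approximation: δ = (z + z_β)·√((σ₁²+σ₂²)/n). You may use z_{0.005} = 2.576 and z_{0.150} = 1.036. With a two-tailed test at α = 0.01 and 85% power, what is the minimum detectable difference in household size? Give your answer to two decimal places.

δ = (z_{α/2} + z_β) · √((σ₁²+σ₂²)/n)
  = (2.576 + 1.036) · √(8/700)
  = 3.612 · √0.01143
  = 3.612 · 0.1069
  = 0.3861

Minimum detectable difference ≈ 0.39 persons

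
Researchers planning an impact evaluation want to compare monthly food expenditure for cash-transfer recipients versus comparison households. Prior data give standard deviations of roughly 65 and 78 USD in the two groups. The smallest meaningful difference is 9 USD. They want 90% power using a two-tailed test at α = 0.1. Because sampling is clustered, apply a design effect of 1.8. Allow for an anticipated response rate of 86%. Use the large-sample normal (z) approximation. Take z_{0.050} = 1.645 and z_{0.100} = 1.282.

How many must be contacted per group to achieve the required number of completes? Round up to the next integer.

n = (z_{α/2} + z_β)² · (σ₁² + σ₂²) / δ²
  = (1.645 + 1.282)² · (65² + 78² = 10309) / 9²
  = 8.5673 · 10309 / 81
  = 1090.38
Design effect: 1.8 × 1090.38 = 1962.68.
Adjust for 86% response: 1962.68 / 0.86 = 2282.19.
Round up → n = 2283 per group.

n = 2283 per group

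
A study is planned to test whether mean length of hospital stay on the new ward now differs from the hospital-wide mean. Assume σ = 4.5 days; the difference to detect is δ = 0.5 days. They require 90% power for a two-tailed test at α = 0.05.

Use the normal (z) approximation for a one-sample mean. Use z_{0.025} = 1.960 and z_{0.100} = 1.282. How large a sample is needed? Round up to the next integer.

n = 852

n = (z_{α/2} + z_β)² · σ² / δ²
  = (1.960 + 1.282)² · 4.5² / 0.5²
  = 10.5106 · 20.25 / 0.25
  = 851.36
Round up → n = 852.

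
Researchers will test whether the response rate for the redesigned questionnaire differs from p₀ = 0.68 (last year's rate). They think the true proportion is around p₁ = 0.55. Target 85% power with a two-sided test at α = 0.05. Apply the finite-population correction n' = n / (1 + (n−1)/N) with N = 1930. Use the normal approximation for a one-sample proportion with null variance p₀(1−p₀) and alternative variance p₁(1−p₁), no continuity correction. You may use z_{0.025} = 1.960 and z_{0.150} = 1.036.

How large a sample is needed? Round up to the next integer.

n = 114

n = [z_{α/2}·√(p₀q₀) + z_β·√(p₁q₁)]² / (p₁ − p₀)²
  = [1.960·√(0.68·0.32) + 1.036·√(0.55·0.45)]² / (-0.13)²
  = [1.960·0.4665 + 1.036·0.4975]² / 0.0169
  = [1.4297]² / 0.0169
  = 120.95
Finite-population correction (N = 1930): 120.95 / (1 + (120.95 − 1)/1930) = 113.87.
Round up → n = 114.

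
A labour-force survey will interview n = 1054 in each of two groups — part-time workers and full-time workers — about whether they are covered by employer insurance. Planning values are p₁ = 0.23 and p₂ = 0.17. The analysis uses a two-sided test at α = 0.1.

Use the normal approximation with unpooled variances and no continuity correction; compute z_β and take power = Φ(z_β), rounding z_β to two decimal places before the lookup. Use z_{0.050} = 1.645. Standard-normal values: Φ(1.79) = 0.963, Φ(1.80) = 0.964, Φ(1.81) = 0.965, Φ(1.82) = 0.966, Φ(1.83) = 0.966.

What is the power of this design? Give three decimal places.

z_β = |p₁−p₂|·√(n/[p₁q₁+p₂q₂]) − z_{α/2}
    = 0.06 · √(1054/0.3182) − 1.645
    = 0.06 · 57.5533 − 1.645
    = 3.4532 − 1.645 = 1.8082 → 1.81
Power = Φ(1.81) = 0.965.

Power ≈ 0.965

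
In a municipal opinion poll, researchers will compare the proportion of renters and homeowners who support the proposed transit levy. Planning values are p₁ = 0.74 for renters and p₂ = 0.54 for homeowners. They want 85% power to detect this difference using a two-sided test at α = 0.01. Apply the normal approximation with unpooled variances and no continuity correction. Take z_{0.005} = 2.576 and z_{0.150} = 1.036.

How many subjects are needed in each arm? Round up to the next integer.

n = (z_{α/2} + z_β)² · [p₁(1−p₁) + p₂(1−p₂)] / (p₁ − p₂)²
  = (2.576 + 1.036)² · (0.74·0.26 + 0.54·0.46) / (0.20)²
  = (3.612)² · (0.1924 + 0.2484) / 0.0400
  = 13.0465 · 0.4408 / 0.0400
  = 143.77
Round up → n = 144 per group.

n = 144 per group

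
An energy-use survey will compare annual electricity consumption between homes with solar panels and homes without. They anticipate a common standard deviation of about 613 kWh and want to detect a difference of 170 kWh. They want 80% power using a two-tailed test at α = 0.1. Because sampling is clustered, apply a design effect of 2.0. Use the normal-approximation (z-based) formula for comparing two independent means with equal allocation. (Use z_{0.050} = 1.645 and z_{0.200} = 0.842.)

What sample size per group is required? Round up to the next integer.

n = 322 per group

n = (z_{α/2} + z_β)² · (σ₁² + σ₂²) / δ²
  = (1.645 + 0.842)² · (2·613² = 751538) / 170²
  = 6.1852 · 751538 / 28900
  = 160.84
Design effect: 2.0 × 160.84 = 321.69.
Round up → n = 322 per group.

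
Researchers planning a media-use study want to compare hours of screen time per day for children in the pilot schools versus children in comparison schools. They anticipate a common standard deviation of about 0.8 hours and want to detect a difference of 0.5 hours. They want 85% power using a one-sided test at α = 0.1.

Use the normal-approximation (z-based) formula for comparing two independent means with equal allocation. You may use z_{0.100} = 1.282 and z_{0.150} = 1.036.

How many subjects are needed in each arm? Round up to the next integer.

n = (z_α + z_β)² · (σ₁² + σ₂²) / δ²
  = (1.282 + 1.036)² · (2·0.8² = 1.28) / 0.5²
  = 5.3731 · 1.28 / 0.25
  = 27.51
Round up → n = 28 per group.

n = 28 per group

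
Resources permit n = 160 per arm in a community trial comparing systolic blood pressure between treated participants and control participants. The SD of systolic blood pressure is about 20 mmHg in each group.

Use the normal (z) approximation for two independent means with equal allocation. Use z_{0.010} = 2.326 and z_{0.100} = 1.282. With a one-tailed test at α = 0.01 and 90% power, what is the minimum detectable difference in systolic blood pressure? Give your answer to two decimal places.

Minimum detectable difference ≈ 8.07 mmHg

δ = (z_α + z_β) · √((σ₁²+σ₂²)/n)
  = (2.326 + 1.282) · √(800/160)
  = 3.608 · √5
  = 3.608 · 2.2361
  = 8.0677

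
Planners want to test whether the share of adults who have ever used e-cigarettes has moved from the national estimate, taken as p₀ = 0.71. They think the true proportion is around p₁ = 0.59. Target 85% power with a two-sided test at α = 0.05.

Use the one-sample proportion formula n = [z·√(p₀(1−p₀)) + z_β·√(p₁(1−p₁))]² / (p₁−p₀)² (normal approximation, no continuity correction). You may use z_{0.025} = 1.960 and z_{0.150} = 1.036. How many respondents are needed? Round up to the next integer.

n = 136

n = [z_{α/2}·√(p₀q₀) + z_β·√(p₁q₁)]² / (p₁ − p₀)²
  = [1.960·√(0.71·0.29) + 1.036·√(0.59·0.41)]² / (-0.12)²
  = [1.960·0.4538 + 1.036·0.4918]² / 0.0144
  = [1.3989]² / 0.0144
  = 135.90
Round up → n = 136.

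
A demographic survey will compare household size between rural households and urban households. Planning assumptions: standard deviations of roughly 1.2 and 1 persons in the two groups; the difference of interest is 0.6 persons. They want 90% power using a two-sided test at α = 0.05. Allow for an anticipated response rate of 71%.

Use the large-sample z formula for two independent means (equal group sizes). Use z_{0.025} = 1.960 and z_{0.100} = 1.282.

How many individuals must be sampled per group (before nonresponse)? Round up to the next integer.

n = (z_{α/2} + z_β)² · (σ₁² + σ₂²) / δ²
  = (1.960 + 1.282)² · (1.2² + 1² = 2.44) / 0.6²
  = 10.5106 · 2.44 / 0.36
  = 71.24
Adjust for 71% response: 71.24 / 0.71 = 100.34.
Round up → n = 101 per group.

n = 101 per group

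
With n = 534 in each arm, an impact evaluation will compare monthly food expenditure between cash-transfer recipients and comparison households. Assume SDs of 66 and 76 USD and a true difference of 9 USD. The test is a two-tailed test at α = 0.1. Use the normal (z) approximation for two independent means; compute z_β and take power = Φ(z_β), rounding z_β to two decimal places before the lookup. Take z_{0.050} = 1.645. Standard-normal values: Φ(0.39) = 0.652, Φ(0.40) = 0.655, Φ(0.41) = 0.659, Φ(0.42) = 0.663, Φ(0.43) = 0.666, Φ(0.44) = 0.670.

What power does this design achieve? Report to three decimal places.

Power ≈ 0.663

z_β = δ·√(n/(σ₁²+σ₂²)) − z_{α/2}
    = 9 · √(534/10132) − 1.645
    = 9 · 0.22957 − 1.645
    = 2.0662 − 1.645 = 0.4212 → 0.42
Power = Φ(0.42) = 0.663.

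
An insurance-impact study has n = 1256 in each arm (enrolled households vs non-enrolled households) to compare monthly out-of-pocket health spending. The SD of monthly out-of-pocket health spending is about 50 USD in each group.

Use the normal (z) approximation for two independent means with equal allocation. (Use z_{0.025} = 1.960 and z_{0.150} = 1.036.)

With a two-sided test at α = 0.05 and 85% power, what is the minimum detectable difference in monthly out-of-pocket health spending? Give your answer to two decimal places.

δ = (z_{α/2} + z_β) · √((σ₁²+σ₂²)/n)
  = (1.960 + 1.036) · √(5000/1256)
  = 2.996 · √3.9809
  = 2.996 · 1.9952
  = 5.9777

Minimum detectable difference ≈ 5.98 USD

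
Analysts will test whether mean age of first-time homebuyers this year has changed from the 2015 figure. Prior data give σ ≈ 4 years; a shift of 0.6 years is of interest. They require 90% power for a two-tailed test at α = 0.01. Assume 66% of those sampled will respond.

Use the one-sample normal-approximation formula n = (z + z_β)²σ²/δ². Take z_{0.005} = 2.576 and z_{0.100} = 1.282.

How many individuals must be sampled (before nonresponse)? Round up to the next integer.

n = 1003

n = (z_{α/2} + z_β)² · σ² / δ²
  = (2.576 + 1.282)² · 4² / 0.6²
  = 14.8842 · 16 / 0.36
  = 661.52
Adjust for 66% response: 661.52 / 0.66 = 1002.30.
Round up → n = 1003.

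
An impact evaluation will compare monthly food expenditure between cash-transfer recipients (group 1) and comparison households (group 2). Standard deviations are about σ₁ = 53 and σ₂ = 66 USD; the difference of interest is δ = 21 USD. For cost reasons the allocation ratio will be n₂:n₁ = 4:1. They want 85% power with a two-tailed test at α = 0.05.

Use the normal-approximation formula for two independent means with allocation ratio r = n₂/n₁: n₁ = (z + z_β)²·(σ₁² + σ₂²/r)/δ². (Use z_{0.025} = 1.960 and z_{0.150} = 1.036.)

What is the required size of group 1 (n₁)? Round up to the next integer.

n₁ = 80

n₁ = (z_{α/2} + z_β)² · (σ₁² + σ₂²/r) / δ²
   = (1.960 + 1.036)² · (53² + 66²/4) / 21²
   = 8.9760 · (2809 + 1089) / 441
   = 8.9760 · 3898 / 441
   = 79.34
Round up → n₁ = 80; n₂ = r·n₁ = 4 × 80 = 320.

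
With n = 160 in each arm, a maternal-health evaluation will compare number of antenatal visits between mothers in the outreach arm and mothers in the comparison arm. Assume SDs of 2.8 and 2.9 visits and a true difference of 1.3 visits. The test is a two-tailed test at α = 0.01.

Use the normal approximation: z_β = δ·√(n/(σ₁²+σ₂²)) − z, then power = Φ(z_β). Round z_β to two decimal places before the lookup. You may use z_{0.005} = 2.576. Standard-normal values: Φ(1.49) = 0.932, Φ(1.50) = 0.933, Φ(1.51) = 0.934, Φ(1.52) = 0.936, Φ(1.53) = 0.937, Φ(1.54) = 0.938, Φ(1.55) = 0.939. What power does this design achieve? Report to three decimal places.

Power ≈ 0.933

z_β = δ·√(n/(σ₁²+σ₂²)) − z_{α/2}
    = 1.3 · √(160/16.25) − 2.576
    = 1.3 · 3.13786 − 2.576
    = 4.0792 − 2.576 = 1.5032 → 1.50
Power = Φ(1.50) = 0.933.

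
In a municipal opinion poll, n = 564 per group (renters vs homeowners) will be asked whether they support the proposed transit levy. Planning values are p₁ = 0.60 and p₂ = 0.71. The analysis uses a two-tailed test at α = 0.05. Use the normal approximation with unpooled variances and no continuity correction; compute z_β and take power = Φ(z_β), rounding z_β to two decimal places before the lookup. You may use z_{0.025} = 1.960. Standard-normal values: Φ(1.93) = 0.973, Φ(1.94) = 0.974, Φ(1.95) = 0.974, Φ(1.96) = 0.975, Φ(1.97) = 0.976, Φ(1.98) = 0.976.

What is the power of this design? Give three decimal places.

Power ≈ 0.974

z_β = |p₁−p₂|·√(n/[p₁q₁+p₂q₂]) − z_{α/2}
    = 0.11 · √(564/0.4459) − 1.960
    = 0.11 · 35.5648 − 1.960
    = 3.9121 − 1.960 = 1.9521 → 1.95
Power = Φ(1.95) = 0.974.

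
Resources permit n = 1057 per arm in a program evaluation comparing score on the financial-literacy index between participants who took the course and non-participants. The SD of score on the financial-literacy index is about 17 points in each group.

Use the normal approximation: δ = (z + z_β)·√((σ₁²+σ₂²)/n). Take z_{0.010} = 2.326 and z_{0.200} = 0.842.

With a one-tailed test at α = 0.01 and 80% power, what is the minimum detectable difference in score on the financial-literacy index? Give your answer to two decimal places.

δ = (z_α + z_β) · √((σ₁²+σ₂²)/n)
  = (2.326 + 0.842) · √(578/1057)
  = 3.168 · √0.54683
  = 3.168 · 0.7395
  = 2.3427

Minimum detectable difference ≈ 2.34 points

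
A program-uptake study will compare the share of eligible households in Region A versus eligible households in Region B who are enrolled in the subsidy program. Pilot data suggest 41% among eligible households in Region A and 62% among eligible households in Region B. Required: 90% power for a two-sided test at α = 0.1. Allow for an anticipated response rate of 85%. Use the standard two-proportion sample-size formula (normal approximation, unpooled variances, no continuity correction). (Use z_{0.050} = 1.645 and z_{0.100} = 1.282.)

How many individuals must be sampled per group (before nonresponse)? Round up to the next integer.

n = (z_{α/2} + z_β)² · [p₁(1−p₁) + p₂(1−p₂)] / (p₁ − p₂)²
  = (1.645 + 1.282)² · (0.41·0.59 + 0.62·0.38) / (-0.21)²
  = (2.927)² · (0.2419 + 0.2356) / 0.0441
  = 8.5673 · 0.4775 / 0.0441
  = 92.76
Adjust for 85% response: 92.76 / 0.85 = 109.13.
Round up → n = 110 per group.

n = 110 per group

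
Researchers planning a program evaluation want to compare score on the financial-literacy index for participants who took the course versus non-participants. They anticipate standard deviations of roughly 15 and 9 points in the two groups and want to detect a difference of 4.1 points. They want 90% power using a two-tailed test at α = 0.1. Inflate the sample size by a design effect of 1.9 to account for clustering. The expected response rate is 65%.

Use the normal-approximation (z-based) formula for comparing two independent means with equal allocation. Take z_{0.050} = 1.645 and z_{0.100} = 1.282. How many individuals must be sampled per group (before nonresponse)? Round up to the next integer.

n = (z_{α/2} + z_β)² · (σ₁² + σ₂²) / δ²
  = (1.645 + 1.282)² · (15² + 9² = 306) / 4.1²
  = 8.5673 · 306 / 16.81
  = 155.95
Design effect: 1.9 × 155.95 = 296.31.
Adjust for 65% response: 296.31 / 0.65 = 455.87.
Round up → n = 456 per group.

n = 456 per group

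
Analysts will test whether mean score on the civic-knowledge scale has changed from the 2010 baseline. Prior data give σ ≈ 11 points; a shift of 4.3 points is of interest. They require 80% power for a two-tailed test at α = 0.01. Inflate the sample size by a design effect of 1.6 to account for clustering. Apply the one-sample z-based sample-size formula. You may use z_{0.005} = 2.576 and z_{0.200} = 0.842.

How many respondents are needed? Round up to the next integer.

n = 123

n = (z_{α/2} + z_β)² · σ² / δ²
  = (2.576 + 0.842)² · 11² / 4.3²
  = 11.6827 · 121 / 18.49
  = 76.45
Design effect: 1.6 × 76.45 = 122.32.
Round up → n = 123.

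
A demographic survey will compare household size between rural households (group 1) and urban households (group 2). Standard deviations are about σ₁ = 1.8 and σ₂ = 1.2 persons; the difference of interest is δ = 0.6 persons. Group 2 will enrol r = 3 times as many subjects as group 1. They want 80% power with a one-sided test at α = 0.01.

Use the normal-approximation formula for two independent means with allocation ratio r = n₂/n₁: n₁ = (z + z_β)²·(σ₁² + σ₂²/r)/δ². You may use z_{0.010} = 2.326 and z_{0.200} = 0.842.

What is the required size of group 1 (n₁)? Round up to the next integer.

n₁ = 104

n₁ = (z_α + z_β)² · (σ₁² + σ₂²/r) / δ²
   = (2.326 + 0.842)² · (1.8² + 1.2²/3) / 0.6²
   = 10.0362 · (3.24 + 0.48) / 0.36
   = 10.0362 · 3.72 / 0.36
   = 103.71
Round up → n₁ = 104; n₂ = r·n₁ = 3 × 104 = 312.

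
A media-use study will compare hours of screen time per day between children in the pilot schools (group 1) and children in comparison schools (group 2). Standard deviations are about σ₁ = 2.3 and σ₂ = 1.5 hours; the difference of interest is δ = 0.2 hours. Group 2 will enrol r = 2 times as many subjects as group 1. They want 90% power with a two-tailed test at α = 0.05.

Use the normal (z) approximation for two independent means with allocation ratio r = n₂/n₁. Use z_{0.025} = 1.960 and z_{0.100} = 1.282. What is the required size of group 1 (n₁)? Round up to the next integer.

n₁ = (z_{α/2} + z_β)² · (σ₁² + σ₂²/r) / δ²
   = (1.960 + 1.282)² · (2.3² + 1.5²/2) / 0.2²
   = 10.5106 · (5.29 + 1.125) / 0.04
   = 10.5106 · 6.415 / 0.04
   = 1685.63
Round up → n₁ = 1686; n₂ = r·n₁ = 2 × 1686 = 3372.

n₁ = 1686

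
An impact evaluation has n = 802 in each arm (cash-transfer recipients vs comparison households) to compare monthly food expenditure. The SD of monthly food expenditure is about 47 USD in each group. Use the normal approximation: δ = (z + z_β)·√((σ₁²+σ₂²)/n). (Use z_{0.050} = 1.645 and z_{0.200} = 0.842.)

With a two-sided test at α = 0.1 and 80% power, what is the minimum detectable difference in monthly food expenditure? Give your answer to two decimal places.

δ = (z_{α/2} + z_β) · √((σ₁²+σ₂²)/n)
  = (1.645 + 0.842) · √(4418/802)
  = 2.487 · √5.5087
  = 2.487 · 2.3471
  = 5.8372

Minimum detectable difference ≈ 5.84 USD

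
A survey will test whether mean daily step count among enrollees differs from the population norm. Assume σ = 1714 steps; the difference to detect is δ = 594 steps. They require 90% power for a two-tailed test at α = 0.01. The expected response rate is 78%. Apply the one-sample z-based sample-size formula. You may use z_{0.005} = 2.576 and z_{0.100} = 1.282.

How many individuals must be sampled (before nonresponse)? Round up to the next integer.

n = (z_{α/2} + z_β)² · σ² / δ²
  = (2.576 + 1.282)² · 1714² / 594²
  = 14.8842 · 2937796 / 352836
  = 123.93
Adjust for 78% response: 123.93 / 0.78 = 158.88.
Round up → n = 159.

n = 159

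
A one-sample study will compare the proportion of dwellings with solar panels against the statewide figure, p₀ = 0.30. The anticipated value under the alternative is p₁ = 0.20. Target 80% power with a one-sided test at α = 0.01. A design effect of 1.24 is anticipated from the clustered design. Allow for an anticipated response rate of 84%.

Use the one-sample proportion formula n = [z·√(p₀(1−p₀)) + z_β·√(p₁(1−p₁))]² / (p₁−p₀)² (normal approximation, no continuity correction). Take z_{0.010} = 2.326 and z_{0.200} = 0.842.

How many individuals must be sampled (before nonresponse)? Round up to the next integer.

n = 291

n = [z_α·√(p₀q₀) + z_β·√(p₁q₁)]² / (p₁ − p₀)²
  = [2.326·√(0.30·0.70) + 0.842·√(0.20·0.80)]² / (-0.10)²
  = [2.326·0.4583 + 0.842·0.4000]² / 0.0100
  = [1.4027]² / 0.0100
  = 196.76
Design effect: 1.24 × 196.76 = 243.98.
Adjust for 84% response: 243.98 / 0.84 = 290.45.
Round up → n = 291.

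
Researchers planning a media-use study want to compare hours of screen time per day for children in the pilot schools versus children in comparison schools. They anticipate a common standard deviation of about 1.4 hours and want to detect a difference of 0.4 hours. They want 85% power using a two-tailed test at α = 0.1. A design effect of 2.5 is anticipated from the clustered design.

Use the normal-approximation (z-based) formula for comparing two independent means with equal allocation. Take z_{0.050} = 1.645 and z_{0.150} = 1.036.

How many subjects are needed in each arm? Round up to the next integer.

n = (z_{α/2} + z_β)² · (σ₁² + σ₂²) / δ²
  = (1.645 + 1.036)² · (2·1.4² = 3.92) / 0.4²
  = 7.1878 · 3.92 / 0.16
  = 176.10
Design effect: 2.5 × 176.10 = 440.25.
Round up → n = 441 per group.

n = 441 per group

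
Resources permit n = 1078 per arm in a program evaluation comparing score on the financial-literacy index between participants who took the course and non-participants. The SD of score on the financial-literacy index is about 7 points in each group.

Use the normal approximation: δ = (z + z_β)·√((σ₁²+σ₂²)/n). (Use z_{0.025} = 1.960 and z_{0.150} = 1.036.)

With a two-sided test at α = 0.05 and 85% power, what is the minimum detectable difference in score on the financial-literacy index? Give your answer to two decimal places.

δ = (z_{α/2} + z_β) · √((σ₁²+σ₂²)/n)
  = (1.960 + 1.036) · √(98/1078)
  = 2.996 · √0.09091
  = 2.996 · 0.3015
  = 0.9033

Minimum detectable difference ≈ 0.90 points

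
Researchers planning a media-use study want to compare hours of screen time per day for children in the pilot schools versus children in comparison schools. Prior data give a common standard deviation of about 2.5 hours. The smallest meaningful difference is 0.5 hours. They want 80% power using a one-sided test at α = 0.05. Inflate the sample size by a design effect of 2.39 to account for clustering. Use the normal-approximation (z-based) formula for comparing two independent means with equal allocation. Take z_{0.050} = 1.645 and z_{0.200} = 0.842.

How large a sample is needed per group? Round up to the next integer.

n = (z_α + z_β)² · (σ₁² + σ₂²) / δ²
  = (1.645 + 0.842)² · (2·2.5² = 12.5) / 0.5²
  = 6.1852 · 12.5 / 0.25
  = 309.26
Design effect: 2.39 × 309.26 = 739.13.
Round up → n = 740 per group.

n = 740 per group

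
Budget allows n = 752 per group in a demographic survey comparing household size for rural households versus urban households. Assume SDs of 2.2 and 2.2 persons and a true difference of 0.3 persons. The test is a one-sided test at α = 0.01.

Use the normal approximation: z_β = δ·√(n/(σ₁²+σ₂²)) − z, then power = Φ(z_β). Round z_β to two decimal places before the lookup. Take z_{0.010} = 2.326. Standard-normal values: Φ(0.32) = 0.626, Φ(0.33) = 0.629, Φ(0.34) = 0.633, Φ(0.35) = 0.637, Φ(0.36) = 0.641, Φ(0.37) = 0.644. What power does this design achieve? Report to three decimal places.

z_β = δ·√(n/(σ₁²+σ₂²)) − z_α
    = 0.3 · √(752/9.68) − 2.326
    = 0.3 · 8.81396 − 2.326
    = 2.6442 − 2.326 = 0.3182 → 0.32
Power = Φ(0.32) = 0.626.

Power ≈ 0.626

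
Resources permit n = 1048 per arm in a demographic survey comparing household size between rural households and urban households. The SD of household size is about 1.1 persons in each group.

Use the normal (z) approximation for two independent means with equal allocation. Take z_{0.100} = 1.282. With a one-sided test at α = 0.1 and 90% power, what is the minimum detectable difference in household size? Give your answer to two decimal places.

Minimum detectable difference ≈ 0.12 persons

δ = (z_α + z_β) · √((σ₁²+σ₂²)/n)
  = (1.282 + 1.282) · √(2.42/1048)
  = 2.564 · √0.00231
  = 2.564 · 0.0481
  = 0.1232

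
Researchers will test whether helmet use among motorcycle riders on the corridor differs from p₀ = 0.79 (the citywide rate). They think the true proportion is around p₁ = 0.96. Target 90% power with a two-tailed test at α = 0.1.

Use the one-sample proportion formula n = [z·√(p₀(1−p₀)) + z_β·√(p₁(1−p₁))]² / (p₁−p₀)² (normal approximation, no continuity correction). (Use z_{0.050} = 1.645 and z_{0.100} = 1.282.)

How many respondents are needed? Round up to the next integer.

n = 30

n = [z_{α/2}·√(p₀q₀) + z_β·√(p₁q₁)]² / (p₁ − p₀)²
  = [1.645·√(0.79·0.21) + 1.282·√(0.96·0.04)]² / (0.17)²
  = [1.645·0.4073 + 1.282·0.1960]² / 0.0289
  = [0.9212]² / 0.0289
  = 29.37
Round up → n = 30.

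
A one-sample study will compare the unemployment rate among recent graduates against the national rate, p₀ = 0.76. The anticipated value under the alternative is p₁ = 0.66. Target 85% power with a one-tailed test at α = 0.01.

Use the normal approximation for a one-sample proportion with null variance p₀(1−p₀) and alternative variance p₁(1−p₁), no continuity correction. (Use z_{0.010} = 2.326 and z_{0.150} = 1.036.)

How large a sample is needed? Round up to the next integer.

n = [z_α·√(p₀q₀) + z_β·√(p₁q₁)]² / (p₁ − p₀)²
  = [2.326·√(0.76·0.24) + 1.036·√(0.66·0.34)]² / (-0.10)²
  = [2.326·0.4271 + 1.036·0.4737]² / 0.0100
  = [1.4842]² / 0.0100
  = 220.27
Round up → n = 221.

n = 221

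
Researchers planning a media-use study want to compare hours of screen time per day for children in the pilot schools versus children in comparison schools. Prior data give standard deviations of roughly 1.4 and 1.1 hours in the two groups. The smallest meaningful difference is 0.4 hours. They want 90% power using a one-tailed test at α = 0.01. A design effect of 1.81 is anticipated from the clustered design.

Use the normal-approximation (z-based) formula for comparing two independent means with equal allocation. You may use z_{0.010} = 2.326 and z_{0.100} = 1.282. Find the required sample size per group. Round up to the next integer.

n = 467 per group

n = (z_α + z_β)² · (σ₁² + σ₂²) / δ²
  = (2.326 + 1.282)² · (1.4² + 1.1² = 3.17) / 0.4²
  = 13.0177 · 3.17 / 0.16
  = 257.91
Design effect: 1.81 × 257.91 = 466.82.
Round up → n = 467 per group.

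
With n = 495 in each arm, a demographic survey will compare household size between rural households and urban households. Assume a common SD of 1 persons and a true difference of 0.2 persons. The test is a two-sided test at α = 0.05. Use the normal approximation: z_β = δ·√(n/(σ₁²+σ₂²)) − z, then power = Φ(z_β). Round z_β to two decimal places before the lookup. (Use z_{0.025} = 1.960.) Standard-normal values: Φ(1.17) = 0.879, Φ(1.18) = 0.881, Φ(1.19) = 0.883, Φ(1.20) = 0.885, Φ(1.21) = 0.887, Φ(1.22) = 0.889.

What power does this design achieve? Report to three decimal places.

z_β = δ·√(n/(σ₁²+σ₂²)) − z_{α/2}
    = 0.2 · √(495/2) − 1.960
    = 0.2 · 15.73213 − 1.960
    = 3.1464 − 1.960 = 1.1864 → 1.19
Power = Φ(1.19) = 0.883.

Power ≈ 0.883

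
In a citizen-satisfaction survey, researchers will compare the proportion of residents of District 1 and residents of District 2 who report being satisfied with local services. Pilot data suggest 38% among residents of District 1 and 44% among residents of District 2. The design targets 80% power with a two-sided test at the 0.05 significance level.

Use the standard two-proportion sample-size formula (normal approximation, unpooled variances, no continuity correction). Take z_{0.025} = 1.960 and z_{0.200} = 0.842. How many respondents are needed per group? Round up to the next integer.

n = (z_{α/2} + z_β)² · [p₁(1−p₁) + p₂(1−p₂)] / (p₁ − p₂)²
  = (1.960 + 0.842)² · (0.38·0.62 + 0.44·0.56) / (-0.06)²
  = (2.802)² · (0.2356 + 0.2464) / 0.0036
  = 7.8512 · 0.4820 / 0.0036
  = 1051.19
Round up → n = 1052 per group.

n = 1052 per group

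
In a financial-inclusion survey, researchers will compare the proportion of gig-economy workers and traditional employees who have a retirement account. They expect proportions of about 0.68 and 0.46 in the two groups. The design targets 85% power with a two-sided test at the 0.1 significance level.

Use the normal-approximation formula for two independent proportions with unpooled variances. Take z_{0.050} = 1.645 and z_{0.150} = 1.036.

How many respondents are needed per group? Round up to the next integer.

n = (z_{α/2} + z_β)² · [p₁(1−p₁) + p₂(1−p₂)] / (p₁ − p₂)²
  = (1.645 + 1.036)² · (0.68·0.32 + 0.46·0.54) / (0.22)²
  = (2.681)² · (0.2176 + 0.2484) / 0.0484
  = 7.1878 · 0.4660 / 0.0484
  = 69.20
Round up → n = 70 per group.

n = 70 per group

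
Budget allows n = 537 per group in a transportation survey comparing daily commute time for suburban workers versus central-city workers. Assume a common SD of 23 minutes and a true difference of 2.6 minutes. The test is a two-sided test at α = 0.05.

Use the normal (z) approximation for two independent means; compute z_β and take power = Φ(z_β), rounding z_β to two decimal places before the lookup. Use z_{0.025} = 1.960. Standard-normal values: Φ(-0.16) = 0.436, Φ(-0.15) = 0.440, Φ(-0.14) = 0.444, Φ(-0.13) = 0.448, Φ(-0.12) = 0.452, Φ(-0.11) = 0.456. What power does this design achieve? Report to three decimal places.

z_β = δ·√(n/(σ₁²+σ₂²)) − z_{α/2}
    = 2.6 · √(537/1058) − 1.960
    = 2.6 · 0.71243 − 1.960
    = 1.8523 − 1.960 = -0.1077 → -0.11
Power = Φ(-0.11) = 0.456.

Power ≈ 0.456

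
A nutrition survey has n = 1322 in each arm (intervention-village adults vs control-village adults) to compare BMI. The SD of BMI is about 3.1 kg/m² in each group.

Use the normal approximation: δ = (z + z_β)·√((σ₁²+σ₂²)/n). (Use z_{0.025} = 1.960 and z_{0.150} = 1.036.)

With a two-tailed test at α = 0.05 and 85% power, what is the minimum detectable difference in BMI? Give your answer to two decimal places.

Minimum detectable difference ≈ 0.36 kg/m²

δ = (z_{α/2} + z_β) · √((σ₁²+σ₂²)/n)
  = (1.960 + 1.036) · √(19.22/1322)
  = 2.996 · √0.01454
  = 2.996 · 0.1206
  = 0.3612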